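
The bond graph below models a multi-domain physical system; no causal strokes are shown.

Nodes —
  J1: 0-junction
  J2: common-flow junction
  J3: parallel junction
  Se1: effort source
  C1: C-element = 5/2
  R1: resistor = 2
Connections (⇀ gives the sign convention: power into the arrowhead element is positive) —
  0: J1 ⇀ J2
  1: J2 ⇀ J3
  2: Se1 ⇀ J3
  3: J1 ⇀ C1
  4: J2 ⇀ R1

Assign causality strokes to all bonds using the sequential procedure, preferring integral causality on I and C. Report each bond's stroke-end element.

#2 |J3  (source Se1 imposes e)
#1 |J2  (0-jn J3 has e-setter on 2)
#3 |J1  (C1 integral (e out))
#0 |J2  (J1: bond 3 brought effort, rest push out)
#4 |R1  (only one flow-in slot at J2)

bond 0 →J2
bond 1 →J2
bond 2 →J3
bond 3 →J1
bond 4 →R1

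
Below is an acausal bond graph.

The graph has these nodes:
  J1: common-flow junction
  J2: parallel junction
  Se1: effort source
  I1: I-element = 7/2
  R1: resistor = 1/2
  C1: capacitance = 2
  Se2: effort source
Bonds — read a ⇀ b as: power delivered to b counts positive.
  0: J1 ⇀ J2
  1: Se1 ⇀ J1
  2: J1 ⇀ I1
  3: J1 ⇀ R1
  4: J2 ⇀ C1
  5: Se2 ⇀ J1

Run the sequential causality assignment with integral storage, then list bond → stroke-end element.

β0 stroke at J1
β1 stroke at J1
β2 stroke at I1
β3 stroke at J1
β4 stroke at J2
β5 stroke at J1

bond 1 stroke→J1  (Se1 fixes effort; stroke away)
bond 5 stroke→J1  (Se2: effort source, stroke at far end)
bond 2 stroke→I1  (I1 outputs flow p/I1)
bond 0 stroke→J1  (1-jn J1 has f-setter on 2)
bond 3 stroke→J1  (1-jn J1 has f-setter on 2)
bond 4 stroke→J2  (only one effort-in slot at J2)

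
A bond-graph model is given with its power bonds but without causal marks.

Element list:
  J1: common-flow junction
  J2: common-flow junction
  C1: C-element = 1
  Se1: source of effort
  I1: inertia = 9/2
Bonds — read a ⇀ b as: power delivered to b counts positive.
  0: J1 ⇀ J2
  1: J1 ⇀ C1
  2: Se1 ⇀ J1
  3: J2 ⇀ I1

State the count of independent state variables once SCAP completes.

2  (C1, I1 all integral)

b2 →J1  (Se1 fixes effort; stroke away)
b1 →J1  (prefer integral on C1)
b0 →J2  (J1: last free bond brings flow in)
b3 →I1  (J2 needs exactly one f-in)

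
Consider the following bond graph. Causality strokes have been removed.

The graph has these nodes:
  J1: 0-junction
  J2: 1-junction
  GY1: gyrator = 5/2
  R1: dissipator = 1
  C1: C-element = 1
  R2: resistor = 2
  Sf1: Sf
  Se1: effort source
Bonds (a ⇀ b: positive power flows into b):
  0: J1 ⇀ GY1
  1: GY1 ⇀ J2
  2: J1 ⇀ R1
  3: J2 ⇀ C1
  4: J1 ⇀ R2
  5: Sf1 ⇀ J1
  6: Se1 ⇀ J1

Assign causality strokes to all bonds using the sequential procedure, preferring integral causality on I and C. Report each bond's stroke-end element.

b0 |GY1
b1 |GY1
b2 |R1
b3 |J2
b4 |R2
b5 |Sf1
b6 |J1

bond 5 stroke at Sf1  (source Sf1 imposes f)
bond 6 stroke at J1  (Se1 fixes effort; stroke away)
bond 0 stroke at GY1  (J1: bond 6 brought effort, rest push out)
bond 2 stroke at R1  (common-e at J1 fixed by 6)
bond 4 stroke at R2  (J1 effort already set via bond 6)
bond 1 stroke at GY1  (GY1: gyrator matches bond 0)
bond 3 stroke at J2  (J2: bond 1 brought flow, rest push out)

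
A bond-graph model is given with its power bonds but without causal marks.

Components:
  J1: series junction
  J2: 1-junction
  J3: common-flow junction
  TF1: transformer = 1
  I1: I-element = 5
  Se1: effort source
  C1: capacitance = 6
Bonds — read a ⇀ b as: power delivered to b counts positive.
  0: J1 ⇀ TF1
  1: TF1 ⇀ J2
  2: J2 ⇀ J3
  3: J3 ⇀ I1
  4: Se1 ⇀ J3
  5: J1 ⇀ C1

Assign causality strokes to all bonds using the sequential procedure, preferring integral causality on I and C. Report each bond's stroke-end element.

β0 |TF1
β1 |J2
β2 |J3
β3 |I1
β4 |J3
β5 |J1

#4 →J3  (source Se1 imposes e)
#3 →I1  (I1 outputs flow p/I1)
#2 →J3  (1-jn J3 has f-setter on 3)
#1 →J2  (J2 flow already set via bond 2)
#0 →TF1  (TF1 one-in-one-out from 1)
#5 →J1  (1-jn J1 has f-setter on 0)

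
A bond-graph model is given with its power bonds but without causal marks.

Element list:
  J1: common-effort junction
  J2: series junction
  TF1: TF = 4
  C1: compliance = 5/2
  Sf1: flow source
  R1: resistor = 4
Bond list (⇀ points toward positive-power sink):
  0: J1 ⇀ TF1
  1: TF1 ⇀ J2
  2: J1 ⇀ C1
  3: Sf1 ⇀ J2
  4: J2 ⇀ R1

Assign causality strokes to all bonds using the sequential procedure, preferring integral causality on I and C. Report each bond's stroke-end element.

#0 stroke at TF1
#1 stroke at J2
#2 stroke at J1
#3 stroke at Sf1
#4 stroke at J2

#3 stroke→Sf1  (source Sf1 imposes f)
#1 stroke→J2  (J2: bond 3 brought flow, rest push out)
#4 stroke→J2  (J2: bond 3 brought flow, rest push out)
#0 stroke→TF1  (TF1: transformer flips bond 1)
#2 stroke→J1  (only one effort-in slot at J1)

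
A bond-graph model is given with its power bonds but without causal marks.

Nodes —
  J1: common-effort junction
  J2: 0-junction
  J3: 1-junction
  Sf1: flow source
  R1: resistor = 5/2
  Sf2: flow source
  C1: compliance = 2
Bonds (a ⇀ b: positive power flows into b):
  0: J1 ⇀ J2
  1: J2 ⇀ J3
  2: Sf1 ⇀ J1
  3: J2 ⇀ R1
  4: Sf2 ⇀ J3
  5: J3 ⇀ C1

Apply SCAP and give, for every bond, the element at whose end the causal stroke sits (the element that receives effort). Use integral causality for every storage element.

b0 stroke→J1
b1 stroke→J3
b2 stroke→Sf1
b3 stroke→J2
b4 stroke→Sf2
b5 stroke→J3

#2 stroke→Sf1  (Sf1 fixes flow; stroke at Sf1)
#4 stroke→Sf2  (Sf2 (Sf) sets flow on bond)
#0 stroke→J1  (J1 needs exactly one e-in)
#1 stroke→J3  (1-jn J3 has f-setter on 4)
#5 stroke→J3  (J3: bond 4 brought flow, rest push out)
#3 stroke→J2  (J2 needs exactly one e-in)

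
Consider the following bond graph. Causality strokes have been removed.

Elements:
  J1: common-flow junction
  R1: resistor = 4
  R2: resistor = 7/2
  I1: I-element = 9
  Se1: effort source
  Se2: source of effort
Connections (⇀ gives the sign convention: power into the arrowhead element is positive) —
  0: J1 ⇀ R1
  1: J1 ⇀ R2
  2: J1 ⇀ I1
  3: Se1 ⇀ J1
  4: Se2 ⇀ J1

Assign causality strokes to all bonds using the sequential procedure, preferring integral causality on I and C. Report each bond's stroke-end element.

bond 0 stroke→J1
bond 1 stroke→J1
bond 2 stroke→I1
bond 3 stroke→J1
bond 4 stroke→J1

b3 stroke at J1  (Se1 fixes effort; stroke away)
b4 stroke at J1  (Se2 (Se) sets effort on bond)
b2 stroke at I1  (I1: I, integral causality)
b0 stroke at J1  (common-f at J1 fixed by 2)
b1 stroke at J1  (J1 flow already set via bond 2)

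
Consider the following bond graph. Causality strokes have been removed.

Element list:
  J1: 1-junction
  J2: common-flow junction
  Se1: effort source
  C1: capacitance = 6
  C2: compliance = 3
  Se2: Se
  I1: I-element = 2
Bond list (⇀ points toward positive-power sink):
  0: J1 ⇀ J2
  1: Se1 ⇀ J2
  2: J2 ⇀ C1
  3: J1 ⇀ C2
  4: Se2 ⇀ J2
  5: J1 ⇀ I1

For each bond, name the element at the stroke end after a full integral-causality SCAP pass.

b1 stroke→J2  (Se1 fixes effort; stroke away)
b4 stroke→J2  (Se2: effort source, stroke at far end)
b2 stroke→J2  (prefer integral on C1)
b0 stroke→J1  (J2 needs exactly one f-in)
b3 stroke→J1  (prefer integral on C2)
b5 stroke→I1  (closing 1-jn rule on J1)

b0 →J1
b1 →J2
b2 →J2
b3 →J1
b4 →J2
b5 →I1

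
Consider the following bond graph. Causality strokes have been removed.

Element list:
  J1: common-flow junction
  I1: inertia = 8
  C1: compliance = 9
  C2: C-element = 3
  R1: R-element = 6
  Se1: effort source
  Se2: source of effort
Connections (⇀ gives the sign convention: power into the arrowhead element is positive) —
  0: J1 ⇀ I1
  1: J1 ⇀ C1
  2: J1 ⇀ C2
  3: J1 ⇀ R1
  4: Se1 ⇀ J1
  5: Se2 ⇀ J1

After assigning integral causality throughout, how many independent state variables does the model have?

b4 stroke at J1  (Se1: effort source, stroke at far end)
b5 stroke at J1  (Se2 fixes effort; stroke away)
b0 stroke at I1  (prefer integral on I1)
b1 stroke at J1  (1-jn J1 has f-setter on 0)
b2 stroke at J1  (J1: bond 0 brought flow, rest push out)
b3 stroke at J1  (J1 flow already set via bond 0)

3  (C1, C2, I1 all integral)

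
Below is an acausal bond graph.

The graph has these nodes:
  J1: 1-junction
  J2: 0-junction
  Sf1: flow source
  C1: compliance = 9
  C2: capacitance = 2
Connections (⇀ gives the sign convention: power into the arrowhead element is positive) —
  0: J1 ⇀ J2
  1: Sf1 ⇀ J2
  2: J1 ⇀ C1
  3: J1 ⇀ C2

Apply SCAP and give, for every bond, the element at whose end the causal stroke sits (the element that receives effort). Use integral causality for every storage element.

bond 1 →Sf1  (source Sf1 imposes f)
bond 0 →J2  (J2: last free bond brings effort in)
bond 2 →J1  (common-f at J1 fixed by 0)
bond 3 →J1  (1-jn J1 has f-setter on 0)

b0 stroke at J2
b1 stroke at Sf1
b2 stroke at J1
b3 stroke at J1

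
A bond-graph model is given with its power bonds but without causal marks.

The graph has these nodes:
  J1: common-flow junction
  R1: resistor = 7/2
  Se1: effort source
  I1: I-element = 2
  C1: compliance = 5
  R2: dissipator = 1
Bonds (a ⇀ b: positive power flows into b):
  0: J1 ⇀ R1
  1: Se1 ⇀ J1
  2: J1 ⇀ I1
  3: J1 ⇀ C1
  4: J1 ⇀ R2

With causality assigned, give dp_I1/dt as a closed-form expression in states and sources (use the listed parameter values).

dp_I1/dt = E_Se1 - 9*p_I1/4 - q_C1/5

bond 1 stroke at J1  (Se1: effort source, stroke at far end)
bond 2 stroke at I1  (I1 outputs flow p/I1)
bond 0 stroke at J1  (J1 flow already set via bond 2)
bond 3 stroke at J1  (1-jn J1 has f-setter on 2)
bond 4 stroke at J1  (J1: bond 2 brought flow, rest push out)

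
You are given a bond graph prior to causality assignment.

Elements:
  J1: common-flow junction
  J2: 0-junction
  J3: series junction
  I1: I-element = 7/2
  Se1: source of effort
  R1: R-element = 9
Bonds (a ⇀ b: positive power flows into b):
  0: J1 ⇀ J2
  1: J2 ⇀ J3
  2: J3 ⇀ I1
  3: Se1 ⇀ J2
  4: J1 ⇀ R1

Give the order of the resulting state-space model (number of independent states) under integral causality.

1  (I1 all integral)

#3 →J2  (Se1 fixes effort; stroke away)
#0 →J1  (J2 effort already set via bond 3)
#1 →J3  (0-jn J2 has e-setter on 3)
#2 →I1  (J3 needs exactly one f-in)
#4 →R1  (J1: last free bond brings flow in)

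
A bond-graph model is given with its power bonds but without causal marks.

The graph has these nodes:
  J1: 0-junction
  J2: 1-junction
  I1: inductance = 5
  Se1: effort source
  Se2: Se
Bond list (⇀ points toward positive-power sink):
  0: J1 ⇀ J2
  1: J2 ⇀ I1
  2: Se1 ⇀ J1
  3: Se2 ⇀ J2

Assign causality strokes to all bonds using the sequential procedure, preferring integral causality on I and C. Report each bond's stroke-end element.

β2 |J1  (Se1 (Se) sets effort on bond)
β3 |J2  (Se2 fixes effort; stroke away)
β0 |J2  (common-e at J1 fixed by 2)
β1 |I1  (J2: last free bond brings flow in)

β0 →J2
β1 →I1
β2 →J1
β3 →J2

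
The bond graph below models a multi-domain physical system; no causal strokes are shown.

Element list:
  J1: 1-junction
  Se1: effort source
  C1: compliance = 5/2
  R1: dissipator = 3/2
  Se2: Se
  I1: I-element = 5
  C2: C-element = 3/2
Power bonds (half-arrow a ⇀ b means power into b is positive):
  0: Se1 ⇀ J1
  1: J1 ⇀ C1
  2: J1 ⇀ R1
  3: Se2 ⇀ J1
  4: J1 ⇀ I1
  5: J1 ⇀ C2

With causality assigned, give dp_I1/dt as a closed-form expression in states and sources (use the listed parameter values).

dp_I1/dt = E_Se1 + E_Se2 - 3*p_I1/10 - 2*q_C1/5 - 2*q_C2/3

β0 stroke at J1  (Se1: effort source, stroke at far end)
β3 stroke at J1  (Se2: effort source, stroke at far end)
β1 stroke at J1  (C1 outputs effort q/C1)
β4 stroke at I1  (prefer integral on I1)
β2 stroke at J1  (1-jn J1 has f-setter on 4)
β5 stroke at J1  (common-f at J1 fixed by 4)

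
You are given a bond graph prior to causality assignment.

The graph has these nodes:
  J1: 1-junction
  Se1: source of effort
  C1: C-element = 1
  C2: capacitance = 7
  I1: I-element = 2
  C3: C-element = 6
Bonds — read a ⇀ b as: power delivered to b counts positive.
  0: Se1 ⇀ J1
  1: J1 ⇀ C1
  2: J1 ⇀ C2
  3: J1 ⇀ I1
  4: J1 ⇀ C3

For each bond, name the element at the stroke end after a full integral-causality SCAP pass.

β0 stroke→J1  (Se1 fixes effort; stroke away)
β1 stroke→J1  (C1 outputs effort q/C1)
β2 stroke→J1  (C2 integral (e out))
β3 stroke→I1  (I1 outputs flow p/I1)
β4 stroke→J1  (J1 flow already set via bond 3)

b0 |J1
b1 |J1
b2 |J1
b3 |I1
b4 |J1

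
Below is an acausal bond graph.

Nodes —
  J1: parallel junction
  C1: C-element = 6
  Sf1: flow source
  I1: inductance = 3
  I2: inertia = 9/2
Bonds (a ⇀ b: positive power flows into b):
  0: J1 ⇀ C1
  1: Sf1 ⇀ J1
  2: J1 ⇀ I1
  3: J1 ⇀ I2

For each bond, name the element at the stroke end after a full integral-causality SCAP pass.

bond 1 stroke→Sf1  (source Sf1 imposes f)
bond 0 stroke→J1  (prefer integral on C1)
bond 2 stroke→I1  (J1: bond 0 brought effort, rest push out)
bond 3 stroke→I2  (J1: bond 0 brought effort, rest push out)

#0 →J1
#1 →Sf1
#2 →I1
#3 →I2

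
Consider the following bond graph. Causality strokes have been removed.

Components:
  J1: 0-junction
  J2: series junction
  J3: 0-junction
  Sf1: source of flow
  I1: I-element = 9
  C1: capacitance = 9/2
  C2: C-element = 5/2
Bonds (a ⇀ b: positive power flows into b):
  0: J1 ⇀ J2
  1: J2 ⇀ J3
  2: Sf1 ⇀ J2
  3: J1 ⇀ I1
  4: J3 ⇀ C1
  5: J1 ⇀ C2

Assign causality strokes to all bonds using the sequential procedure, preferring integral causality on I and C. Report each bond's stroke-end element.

bond 2 |Sf1  (source Sf1 imposes f)
bond 0 |J2  (J2 flow already set via bond 2)
bond 1 |J2  (J2 flow already set via bond 2)
bond 4 |J3  (only one effort-in slot at J3)
bond 3 |I1  (I1: I, integral causality)
bond 5 |J1  (only one effort-in slot at J1)

β0 stroke at J2
β1 stroke at J2
β2 stroke at Sf1
β3 stroke at I1
β4 stroke at J3
β5 stroke at J1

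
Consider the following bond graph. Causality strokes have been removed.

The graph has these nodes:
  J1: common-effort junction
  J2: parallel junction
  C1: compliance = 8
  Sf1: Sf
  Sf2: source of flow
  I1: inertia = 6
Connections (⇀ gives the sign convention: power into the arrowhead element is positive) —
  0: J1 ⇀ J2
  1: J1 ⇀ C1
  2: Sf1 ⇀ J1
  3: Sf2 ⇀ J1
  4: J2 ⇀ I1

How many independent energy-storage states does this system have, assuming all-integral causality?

2  (C1, I1 all integral)

#2 →Sf1  (Sf1 (Sf) sets flow on bond)
#3 →Sf2  (Sf2 fixes flow; stroke at Sf2)
#1 →J1  (C1: C, integral causality)
#0 →J2  (common-e at J1 fixed by 1)
#4 →I1  (J2 effort already set via bond 0)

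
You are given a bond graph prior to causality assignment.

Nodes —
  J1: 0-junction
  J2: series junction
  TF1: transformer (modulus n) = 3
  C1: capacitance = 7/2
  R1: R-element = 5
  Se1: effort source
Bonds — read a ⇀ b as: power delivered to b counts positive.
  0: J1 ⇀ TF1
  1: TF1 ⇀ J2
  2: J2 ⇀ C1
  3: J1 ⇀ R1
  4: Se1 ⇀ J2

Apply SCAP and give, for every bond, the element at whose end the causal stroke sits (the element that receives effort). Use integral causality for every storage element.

#4 stroke→J2  (Se1: effort source, stroke at far end)
#2 stroke→J2  (prefer integral on C1)
#1 stroke→TF1  (closing 1-jn rule on J2)
#0 stroke→J1  (TF TF1: opposite of bond 1)
#3 stroke→R1  (J1: bond 0 brought effort, rest push out)

bond 0 →J1
bond 1 →TF1
bond 2 →J2
bond 3 →R1
bond 4 →J2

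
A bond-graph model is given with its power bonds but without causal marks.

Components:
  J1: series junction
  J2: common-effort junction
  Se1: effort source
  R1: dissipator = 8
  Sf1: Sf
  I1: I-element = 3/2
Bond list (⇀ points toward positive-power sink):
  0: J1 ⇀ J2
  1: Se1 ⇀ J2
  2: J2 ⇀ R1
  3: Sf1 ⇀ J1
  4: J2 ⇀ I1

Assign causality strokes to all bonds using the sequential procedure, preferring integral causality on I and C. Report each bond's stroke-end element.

b1 stroke at J2  (Se1 (Se) sets effort on bond)
b3 stroke at Sf1  (Sf1 fixes flow; stroke at Sf1)
b0 stroke at J1  (1-jn J1 has f-setter on 3)
b2 stroke at R1  (J2: bond 1 brought effort, rest push out)
b4 stroke at I1  (0-jn J2 has e-setter on 1)

β0 stroke at J1
β1 stroke at J2
β2 stroke at R1
β3 stroke at Sf1
β4 stroke at I1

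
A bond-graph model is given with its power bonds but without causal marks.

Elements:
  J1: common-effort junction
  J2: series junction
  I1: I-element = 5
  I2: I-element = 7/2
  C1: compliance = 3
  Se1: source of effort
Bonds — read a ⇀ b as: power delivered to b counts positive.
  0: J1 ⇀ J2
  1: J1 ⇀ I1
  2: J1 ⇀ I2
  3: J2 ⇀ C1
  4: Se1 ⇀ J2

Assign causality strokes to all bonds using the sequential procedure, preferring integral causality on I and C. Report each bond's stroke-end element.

b4 stroke at J2  (source Se1 imposes e)
b1 stroke at I1  (I1 integral (f out))
b2 stroke at I2  (prefer integral on I2)
b0 stroke at J1  (closing 0-jn rule on J1)
b3 stroke at J2  (J2 flow already set via bond 0)

β0 →J1
β1 →I1
β2 →I2
β3 →J2
β4 →J2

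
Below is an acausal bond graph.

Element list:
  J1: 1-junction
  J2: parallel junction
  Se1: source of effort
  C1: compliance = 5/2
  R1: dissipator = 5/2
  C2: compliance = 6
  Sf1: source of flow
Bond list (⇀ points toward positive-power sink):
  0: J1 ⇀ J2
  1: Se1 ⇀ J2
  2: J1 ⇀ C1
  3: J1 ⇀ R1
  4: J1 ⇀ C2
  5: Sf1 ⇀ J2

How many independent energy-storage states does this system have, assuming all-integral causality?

bond 1 stroke at J2  (source Se1 imposes e)
bond 5 stroke at Sf1  (Sf1 fixes flow; stroke at Sf1)
bond 0 stroke at J1  (common-e at J2 fixed by 1)
bond 2 stroke at J1  (prefer integral on C1)
bond 4 stroke at J1  (C2: C, integral causality)
bond 3 stroke at R1  (only one flow-in slot at J1)

2  (C1, C2 all integral)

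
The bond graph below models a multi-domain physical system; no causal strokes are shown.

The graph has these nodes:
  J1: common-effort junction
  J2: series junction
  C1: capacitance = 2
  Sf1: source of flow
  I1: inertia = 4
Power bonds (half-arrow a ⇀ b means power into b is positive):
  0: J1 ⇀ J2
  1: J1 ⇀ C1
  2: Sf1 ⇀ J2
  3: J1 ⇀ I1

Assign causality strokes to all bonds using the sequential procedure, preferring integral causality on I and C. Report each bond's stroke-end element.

b0 →J2
b1 →J1
b2 →Sf1
b3 →I1

bond 2 stroke→Sf1  (Sf1: flow source, stroke at near end)
bond 0 stroke→J2  (J2: bond 2 brought flow, rest push out)
bond 1 stroke→J1  (C1 outputs effort q/C1)
bond 3 stroke→I1  (J1 effort already set via bond 1)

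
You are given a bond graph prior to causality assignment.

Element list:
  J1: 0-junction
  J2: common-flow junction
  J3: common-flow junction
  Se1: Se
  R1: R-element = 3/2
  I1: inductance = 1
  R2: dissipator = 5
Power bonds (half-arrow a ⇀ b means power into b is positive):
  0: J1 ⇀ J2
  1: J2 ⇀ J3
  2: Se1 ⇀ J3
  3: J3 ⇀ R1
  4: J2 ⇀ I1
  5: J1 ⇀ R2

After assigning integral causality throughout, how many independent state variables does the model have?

#2 |J3  (Se1 (Se) sets effort on bond)
#4 |I1  (I1: I, integral causality)
#0 |J2  (1-jn J2 has f-setter on 4)
#1 |J2  (common-f at J2 fixed by 4)
#3 |J3  (J3: bond 1 brought flow, rest push out)
#5 |J1  (J1: last free bond brings effort in)

1  (I1 all integral)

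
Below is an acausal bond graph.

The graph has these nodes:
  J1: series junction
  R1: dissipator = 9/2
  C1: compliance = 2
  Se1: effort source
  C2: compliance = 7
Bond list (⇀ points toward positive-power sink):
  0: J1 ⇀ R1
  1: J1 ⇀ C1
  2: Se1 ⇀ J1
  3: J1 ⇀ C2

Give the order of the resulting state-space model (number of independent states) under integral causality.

#2 |J1  (Se1: effort source, stroke at far end)
#1 |J1  (prefer integral on C1)
#3 |J1  (C2 outputs effort q/C2)
#0 |R1  (J1: last free bond brings flow in)

2  (C1, C2 all integral)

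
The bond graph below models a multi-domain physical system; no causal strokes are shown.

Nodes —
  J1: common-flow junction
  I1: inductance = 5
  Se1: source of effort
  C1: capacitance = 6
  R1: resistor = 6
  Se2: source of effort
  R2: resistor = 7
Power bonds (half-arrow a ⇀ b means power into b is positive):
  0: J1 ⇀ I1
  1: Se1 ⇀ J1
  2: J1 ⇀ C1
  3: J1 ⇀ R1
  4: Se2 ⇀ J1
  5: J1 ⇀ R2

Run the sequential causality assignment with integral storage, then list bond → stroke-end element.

b1 stroke at J1  (Se1: effort source, stroke at far end)
b4 stroke at J1  (Se2 fixes effort; stroke away)
b0 stroke at I1  (I1 outputs flow p/I1)
b2 stroke at J1  (J1 flow already set via bond 0)
b3 stroke at J1  (J1: bond 0 brought flow, rest push out)
b5 stroke at J1  (1-jn J1 has f-setter on 0)

β0 |I1
β1 |J1
β2 |J1
β3 |J1
β4 |J1
β5 |J1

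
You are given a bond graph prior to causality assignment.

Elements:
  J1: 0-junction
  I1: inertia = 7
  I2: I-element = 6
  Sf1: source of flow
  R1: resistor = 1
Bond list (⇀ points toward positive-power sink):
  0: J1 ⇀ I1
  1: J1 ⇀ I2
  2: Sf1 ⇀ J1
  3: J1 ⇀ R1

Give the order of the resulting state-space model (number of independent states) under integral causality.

β2 stroke→Sf1  (source Sf1 imposes f)
β0 stroke→I1  (prefer integral on I1)
β1 stroke→I2  (I2 outputs flow p/I2)
β3 stroke→J1  (only one effort-in slot at J1)

2  (I1, I2 all integral)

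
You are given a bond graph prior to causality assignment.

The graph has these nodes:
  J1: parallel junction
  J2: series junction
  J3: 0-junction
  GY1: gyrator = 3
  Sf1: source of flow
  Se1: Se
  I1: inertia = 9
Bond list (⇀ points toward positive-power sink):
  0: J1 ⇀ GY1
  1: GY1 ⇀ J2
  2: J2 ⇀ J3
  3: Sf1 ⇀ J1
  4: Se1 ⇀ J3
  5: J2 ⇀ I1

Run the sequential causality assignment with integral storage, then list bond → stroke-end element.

b0 stroke at J1
b1 stroke at J2
b2 stroke at J2
b3 stroke at Sf1
b4 stroke at J3
b5 stroke at I1

#3 stroke→Sf1  (Sf1: flow source, stroke at near end)
#4 stroke→J3  (Se1 fixes effort; stroke away)
#0 stroke→J1  (closing 0-jn rule on J1)
#2 stroke→J2  (0-jn J3 has e-setter on 4)
#1 stroke→J2  (GY1 both-in/both-out from 0)
#5 stroke→I1  (closing 1-jn rule on J2)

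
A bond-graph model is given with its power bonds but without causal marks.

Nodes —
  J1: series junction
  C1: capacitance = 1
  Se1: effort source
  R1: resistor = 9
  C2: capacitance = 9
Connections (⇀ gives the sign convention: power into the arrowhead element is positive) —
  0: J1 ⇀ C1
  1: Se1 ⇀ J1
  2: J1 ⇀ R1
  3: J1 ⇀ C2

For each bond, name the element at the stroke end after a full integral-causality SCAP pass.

b1 stroke at J1  (Se1: effort source, stroke at far end)
b0 stroke at J1  (prefer integral on C1)
b3 stroke at J1  (C2 integral (e out))
b2 stroke at R1  (J1 needs exactly one f-in)

bond 0 |J1
bond 1 |J1
bond 2 |R1
bond 3 |J1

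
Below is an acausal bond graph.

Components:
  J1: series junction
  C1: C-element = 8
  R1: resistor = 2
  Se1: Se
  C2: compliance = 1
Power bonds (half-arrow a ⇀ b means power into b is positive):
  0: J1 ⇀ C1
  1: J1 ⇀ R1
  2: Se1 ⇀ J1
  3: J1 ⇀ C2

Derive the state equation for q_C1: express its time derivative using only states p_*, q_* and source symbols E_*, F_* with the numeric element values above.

dq_C1/dt = E_Se1/2 - q_C1/16 - q_C2/2

bond 2 →J1  (Se1: effort source, stroke at far end)
bond 0 →J1  (C1: C, integral causality)
bond 3 →J1  (C2 outputs effort q/C2)
bond 1 →R1  (closing 1-jn rule on J1)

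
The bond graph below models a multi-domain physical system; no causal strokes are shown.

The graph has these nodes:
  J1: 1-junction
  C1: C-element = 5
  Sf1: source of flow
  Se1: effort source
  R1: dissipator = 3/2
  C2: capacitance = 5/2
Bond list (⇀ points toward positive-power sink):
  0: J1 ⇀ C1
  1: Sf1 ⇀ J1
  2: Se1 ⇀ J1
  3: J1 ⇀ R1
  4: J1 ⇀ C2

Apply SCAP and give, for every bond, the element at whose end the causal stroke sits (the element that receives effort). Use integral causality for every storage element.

β1 →Sf1  (Sf1: flow source, stroke at near end)
β2 →J1  (source Se1 imposes e)
β0 →J1  (J1 flow already set via bond 1)
β3 →J1  (J1 flow already set via bond 1)
β4 →J1  (J1: bond 1 brought flow, rest push out)

#0 →J1
#1 →Sf1
#2 →J1
#3 →J1
#4 →J1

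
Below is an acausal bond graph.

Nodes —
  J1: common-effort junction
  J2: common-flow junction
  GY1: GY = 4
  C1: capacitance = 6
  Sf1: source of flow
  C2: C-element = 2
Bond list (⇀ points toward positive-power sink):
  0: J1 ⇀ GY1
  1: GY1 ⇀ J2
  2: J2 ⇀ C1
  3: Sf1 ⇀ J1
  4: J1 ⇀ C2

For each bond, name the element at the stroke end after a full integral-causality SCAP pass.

β0 →GY1
β1 →GY1
β2 →J2
β3 →Sf1
β4 →J1

b3 stroke at Sf1  (Sf1 fixes flow; stroke at Sf1)
b2 stroke at J2  (C1 integral (e out))
b1 stroke at GY1  (only one flow-in slot at J2)
b0 stroke at GY1  (GY GY1: same side as bond 1)
b4 stroke at J1  (closing 0-jn rule on J1)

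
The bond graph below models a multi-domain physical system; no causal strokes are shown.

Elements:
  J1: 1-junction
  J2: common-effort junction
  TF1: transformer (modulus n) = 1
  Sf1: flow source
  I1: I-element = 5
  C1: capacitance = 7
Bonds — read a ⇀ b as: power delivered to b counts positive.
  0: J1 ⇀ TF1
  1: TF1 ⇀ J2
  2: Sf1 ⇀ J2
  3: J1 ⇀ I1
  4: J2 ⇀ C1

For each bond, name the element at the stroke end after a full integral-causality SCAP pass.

b0 stroke at J1
b1 stroke at TF1
b2 stroke at Sf1
b3 stroke at I1
b4 stroke at J2

#2 stroke→Sf1  (Sf1: flow source, stroke at near end)
#3 stroke→I1  (prefer integral on I1)
#0 stroke→J1  (J1: bond 3 brought flow, rest push out)
#1 stroke→TF1  (TF1 one-in-one-out from 0)
#4 stroke→J2  (only one effort-in slot at J2)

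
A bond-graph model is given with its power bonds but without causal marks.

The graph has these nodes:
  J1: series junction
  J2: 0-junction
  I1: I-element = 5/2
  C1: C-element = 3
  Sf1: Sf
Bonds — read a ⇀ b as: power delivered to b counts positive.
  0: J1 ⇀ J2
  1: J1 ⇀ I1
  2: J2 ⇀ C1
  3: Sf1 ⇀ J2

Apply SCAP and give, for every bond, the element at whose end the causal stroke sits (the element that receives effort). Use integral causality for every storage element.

bond 0 |J1
bond 1 |I1
bond 2 |J2
bond 3 |Sf1

#3 →Sf1  (Sf1: flow source, stroke at near end)
#1 →I1  (I1 outputs flow p/I1)
#0 →J1  (J1 flow already set via bond 1)
#2 →J2  (closing 0-jn rule on J2)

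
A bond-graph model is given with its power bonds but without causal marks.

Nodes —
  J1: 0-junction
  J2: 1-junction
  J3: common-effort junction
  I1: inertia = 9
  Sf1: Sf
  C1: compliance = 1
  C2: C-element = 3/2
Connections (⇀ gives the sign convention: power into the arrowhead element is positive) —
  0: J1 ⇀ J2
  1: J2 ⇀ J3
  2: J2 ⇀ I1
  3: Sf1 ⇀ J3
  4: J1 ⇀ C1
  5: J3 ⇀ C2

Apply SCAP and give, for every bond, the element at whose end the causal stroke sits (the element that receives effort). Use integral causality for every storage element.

#3 |Sf1  (Sf1: flow source, stroke at near end)
#2 |I1  (I1 integral (f out))
#0 |J2  (1-jn J2 has f-setter on 2)
#1 |J2  (J2 flow already set via bond 2)
#5 |J3  (J3: last free bond brings effort in)
#4 |J1  (only one effort-in slot at J1)

bond 0 stroke→J2
bond 1 stroke→J2
bond 2 stroke→I1
bond 3 stroke→Sf1
bond 4 stroke→J1
bond 5 stroke→J3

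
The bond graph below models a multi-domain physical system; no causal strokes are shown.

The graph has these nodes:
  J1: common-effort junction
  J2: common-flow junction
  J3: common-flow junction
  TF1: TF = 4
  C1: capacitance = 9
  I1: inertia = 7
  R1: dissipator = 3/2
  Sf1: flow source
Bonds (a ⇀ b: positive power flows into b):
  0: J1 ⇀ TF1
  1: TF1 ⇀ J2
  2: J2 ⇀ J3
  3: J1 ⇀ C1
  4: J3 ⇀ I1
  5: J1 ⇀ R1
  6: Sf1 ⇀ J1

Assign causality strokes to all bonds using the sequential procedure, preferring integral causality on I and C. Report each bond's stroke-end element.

b0 |TF1
b1 |J2
b2 |J3
b3 |J1
b4 |I1
b5 |R1
b6 |Sf1

bond 6 stroke at Sf1  (Sf1 fixes flow; stroke at Sf1)
bond 3 stroke at J1  (C1 outputs effort q/C1)
bond 0 stroke at TF1  (J1: bond 3 brought effort, rest push out)
bond 5 stroke at R1  (J1 effort already set via bond 3)
bond 1 stroke at J2  (TF1: transformer flips bond 0)
bond 2 stroke at J3  (closing 1-jn rule on J2)
bond 4 stroke at I1  (only one flow-in slot at J3)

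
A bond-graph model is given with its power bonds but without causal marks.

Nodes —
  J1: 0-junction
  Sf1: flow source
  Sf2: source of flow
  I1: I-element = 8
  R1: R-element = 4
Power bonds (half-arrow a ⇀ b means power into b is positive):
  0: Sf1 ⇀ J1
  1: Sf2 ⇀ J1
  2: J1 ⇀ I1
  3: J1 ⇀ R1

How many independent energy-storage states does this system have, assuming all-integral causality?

1  (I1 all integral)

bond 0 →Sf1  (Sf1 fixes flow; stroke at Sf1)
bond 1 →Sf2  (Sf2 fixes flow; stroke at Sf2)
bond 2 →I1  (I1 outputs flow p/I1)
bond 3 →J1  (closing 0-jn rule on J1)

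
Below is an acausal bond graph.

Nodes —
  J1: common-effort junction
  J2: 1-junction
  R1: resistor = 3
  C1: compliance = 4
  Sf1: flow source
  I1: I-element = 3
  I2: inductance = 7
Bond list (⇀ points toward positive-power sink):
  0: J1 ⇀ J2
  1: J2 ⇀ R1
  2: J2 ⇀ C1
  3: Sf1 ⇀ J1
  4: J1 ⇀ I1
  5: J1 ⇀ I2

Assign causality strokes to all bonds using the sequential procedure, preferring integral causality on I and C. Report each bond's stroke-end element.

#0 |J1
#1 |J2
#2 |J2
#3 |Sf1
#4 |I1
#5 |I2

β3 stroke at Sf1  (Sf1: flow source, stroke at near end)
β2 stroke at J2  (C1 outputs effort q/C1)
β4 stroke at I1  (I1 integral (f out))
β5 stroke at I2  (I2 outputs flow p/I2)
β0 stroke at J1  (J1 needs exactly one e-in)
β1 stroke at J2  (common-f at J2 fixed by 0)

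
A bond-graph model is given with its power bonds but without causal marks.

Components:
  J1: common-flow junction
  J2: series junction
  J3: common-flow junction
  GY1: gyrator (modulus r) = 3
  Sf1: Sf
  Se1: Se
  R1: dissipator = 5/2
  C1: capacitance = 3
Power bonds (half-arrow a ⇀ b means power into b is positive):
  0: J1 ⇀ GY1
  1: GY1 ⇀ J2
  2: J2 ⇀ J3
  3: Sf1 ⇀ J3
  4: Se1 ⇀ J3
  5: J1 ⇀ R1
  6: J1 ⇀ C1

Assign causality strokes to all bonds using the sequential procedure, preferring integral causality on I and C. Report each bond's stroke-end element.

#3 |Sf1  (Sf1 (Sf) sets flow on bond)
#4 |J3  (Se1 fixes effort; stroke away)
#2 |J3  (common-f at J3 fixed by 3)
#1 |J2  (J2: bond 2 brought flow, rest push out)
#0 |J1  (GY1 both-in/both-out from 1)
#6 |J1  (C1: C, integral causality)
#5 |R1  (closing 1-jn rule on J1)

β0 |J1
β1 |J2
β2 |J3
β3 |Sf1
β4 |J3
β5 |R1
β6 |J1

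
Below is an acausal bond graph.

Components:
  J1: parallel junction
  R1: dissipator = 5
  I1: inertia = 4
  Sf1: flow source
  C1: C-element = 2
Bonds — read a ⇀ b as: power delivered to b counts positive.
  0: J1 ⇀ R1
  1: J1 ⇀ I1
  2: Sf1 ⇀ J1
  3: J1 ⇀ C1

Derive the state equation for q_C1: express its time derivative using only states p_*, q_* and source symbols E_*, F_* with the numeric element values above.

dq_C1/dt = F_Sf1 - p_I1/4 - q_C1/10

bond 2 →Sf1  (Sf1: flow source, stroke at near end)
bond 1 →I1  (I1 outputs flow p/I1)
bond 3 →J1  (C1 outputs effort q/C1)
bond 0 →R1  (common-e at J1 fixed by 3)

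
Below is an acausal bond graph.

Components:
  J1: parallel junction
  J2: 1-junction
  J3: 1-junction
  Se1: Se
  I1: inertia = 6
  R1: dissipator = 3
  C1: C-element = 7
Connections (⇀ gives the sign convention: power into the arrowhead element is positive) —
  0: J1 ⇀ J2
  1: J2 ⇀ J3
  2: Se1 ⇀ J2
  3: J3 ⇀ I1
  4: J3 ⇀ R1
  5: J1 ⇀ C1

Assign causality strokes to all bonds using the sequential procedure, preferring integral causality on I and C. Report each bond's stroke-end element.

#0 →J2
#1 →J3
#2 →J2
#3 →I1
#4 →J3
#5 →J1

b2 stroke at J2  (Se1: effort source, stroke at far end)
b3 stroke at I1  (prefer integral on I1)
b1 stroke at J3  (J3 flow already set via bond 3)
b4 stroke at J3  (common-f at J3 fixed by 3)
b0 stroke at J2  (J2 flow already set via bond 1)
b5 stroke at J1  (J1: last free bond brings effort in)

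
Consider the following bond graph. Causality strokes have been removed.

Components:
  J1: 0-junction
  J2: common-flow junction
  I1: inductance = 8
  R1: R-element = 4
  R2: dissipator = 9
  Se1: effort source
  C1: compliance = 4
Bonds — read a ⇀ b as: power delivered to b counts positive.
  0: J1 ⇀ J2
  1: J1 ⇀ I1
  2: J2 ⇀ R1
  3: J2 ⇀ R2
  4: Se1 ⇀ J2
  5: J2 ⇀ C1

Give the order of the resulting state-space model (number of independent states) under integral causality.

2  (C1, I1 all integral)

β4 |J2  (Se1: effort source, stroke at far end)
β1 |I1  (I1 integral (f out))
β0 |J1  (J1 needs exactly one e-in)
β2 |J2  (common-f at J2 fixed by 0)
β3 |J2  (J2 flow already set via bond 0)
β5 |J2  (1-jn J2 has f-setter on 0)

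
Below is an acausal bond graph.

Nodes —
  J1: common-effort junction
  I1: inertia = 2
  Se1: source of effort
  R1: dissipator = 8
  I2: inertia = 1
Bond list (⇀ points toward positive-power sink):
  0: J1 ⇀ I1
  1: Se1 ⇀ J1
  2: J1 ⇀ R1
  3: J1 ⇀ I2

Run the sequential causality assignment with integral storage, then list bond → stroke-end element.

#0 |I1
#1 |J1
#2 |R1
#3 |I2

bond 1 stroke at J1  (source Se1 imposes e)
bond 0 stroke at I1  (0-jn J1 has e-setter on 1)
bond 2 stroke at R1  (J1: bond 1 brought effort, rest push out)
bond 3 stroke at I2  (J1 effort already set via bond 1)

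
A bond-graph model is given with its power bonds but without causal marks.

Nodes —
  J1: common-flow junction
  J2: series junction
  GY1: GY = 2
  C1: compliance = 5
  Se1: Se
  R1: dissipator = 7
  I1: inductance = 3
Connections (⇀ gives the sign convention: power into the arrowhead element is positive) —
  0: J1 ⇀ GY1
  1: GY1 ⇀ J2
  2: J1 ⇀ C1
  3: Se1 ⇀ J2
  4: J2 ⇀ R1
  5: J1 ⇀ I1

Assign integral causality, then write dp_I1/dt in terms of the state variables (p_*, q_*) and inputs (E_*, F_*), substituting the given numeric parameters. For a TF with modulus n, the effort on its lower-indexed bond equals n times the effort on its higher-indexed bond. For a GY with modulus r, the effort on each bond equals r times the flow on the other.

#3 →J2  (Se1 fixes effort; stroke away)
#2 →J1  (prefer integral on C1)
#5 →I1  (prefer integral on I1)
#0 →J1  (1-jn J1 has f-setter on 5)
#1 →J2  (GY1 both-in/both-out from 0)
#4 →R1  (J2 needs exactly one f-in)

dp_I1/dt = -2*E_Se1/7 - 4*p_I1/21 - q_C1/5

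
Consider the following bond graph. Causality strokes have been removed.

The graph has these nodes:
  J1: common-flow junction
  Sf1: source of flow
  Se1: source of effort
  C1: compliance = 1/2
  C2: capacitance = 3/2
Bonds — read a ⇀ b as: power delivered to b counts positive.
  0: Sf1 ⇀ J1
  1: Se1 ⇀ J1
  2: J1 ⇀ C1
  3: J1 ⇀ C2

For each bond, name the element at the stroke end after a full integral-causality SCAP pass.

bond 0 |Sf1
bond 1 |J1
bond 2 |J1
bond 3 |J1

β0 |Sf1  (source Sf1 imposes f)
β1 |J1  (Se1 (Se) sets effort on bond)
β2 |J1  (J1 flow already set via bond 0)
β3 |J1  (common-f at J1 fixed by 0)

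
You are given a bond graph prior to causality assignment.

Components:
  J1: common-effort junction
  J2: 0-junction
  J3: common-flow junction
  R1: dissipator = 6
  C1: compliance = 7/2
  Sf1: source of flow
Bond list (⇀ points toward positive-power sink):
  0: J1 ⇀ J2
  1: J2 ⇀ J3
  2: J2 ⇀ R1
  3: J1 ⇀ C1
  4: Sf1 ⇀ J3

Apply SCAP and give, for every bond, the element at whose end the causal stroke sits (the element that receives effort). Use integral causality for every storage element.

β0 stroke→J2
β1 stroke→J3
β2 stroke→R1
β3 stroke→J1
β4 stroke→Sf1

b4 stroke at Sf1  (source Sf1 imposes f)
b1 stroke at J3  (J3: bond 4 brought flow, rest push out)
b3 stroke at J1  (C1 integral (e out))
b0 stroke at J2  (J1 effort already set via bond 3)
b2 stroke at R1  (J2 effort already set via bond 0)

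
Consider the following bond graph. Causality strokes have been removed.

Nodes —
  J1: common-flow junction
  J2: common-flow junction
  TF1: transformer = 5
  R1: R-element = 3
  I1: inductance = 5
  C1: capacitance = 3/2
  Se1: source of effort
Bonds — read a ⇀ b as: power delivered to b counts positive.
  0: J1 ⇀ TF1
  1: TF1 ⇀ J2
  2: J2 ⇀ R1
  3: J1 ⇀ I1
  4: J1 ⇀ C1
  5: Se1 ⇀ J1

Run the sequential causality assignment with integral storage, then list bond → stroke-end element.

b5 →J1  (Se1 (Se) sets effort on bond)
b3 →I1  (I1 integral (f out))
b0 →J1  (J1 flow already set via bond 3)
b4 →J1  (common-f at J1 fixed by 3)
b1 →TF1  (TF1 one-in-one-out from 0)
b2 →J2  (J2 flow already set via bond 1)

#0 |J1
#1 |TF1
#2 |J2
#3 |I1
#4 |J1
#5 |J1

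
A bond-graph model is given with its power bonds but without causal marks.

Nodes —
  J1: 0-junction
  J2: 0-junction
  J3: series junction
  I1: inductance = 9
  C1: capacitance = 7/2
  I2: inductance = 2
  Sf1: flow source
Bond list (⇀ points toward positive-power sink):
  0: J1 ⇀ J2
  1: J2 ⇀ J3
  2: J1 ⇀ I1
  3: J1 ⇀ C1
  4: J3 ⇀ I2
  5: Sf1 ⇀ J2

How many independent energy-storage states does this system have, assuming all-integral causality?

3  (C1, I1, I2 all integral)

bond 5 stroke→Sf1  (Sf1 (Sf) sets flow on bond)
bond 2 stroke→I1  (prefer integral on I1)
bond 3 stroke→J1  (C1: C, integral causality)
bond 0 stroke→J2  (J1: bond 3 brought effort, rest push out)
bond 1 stroke→J3  (J2 effort already set via bond 0)
bond 4 stroke→I2  (J3 needs exactly one f-in)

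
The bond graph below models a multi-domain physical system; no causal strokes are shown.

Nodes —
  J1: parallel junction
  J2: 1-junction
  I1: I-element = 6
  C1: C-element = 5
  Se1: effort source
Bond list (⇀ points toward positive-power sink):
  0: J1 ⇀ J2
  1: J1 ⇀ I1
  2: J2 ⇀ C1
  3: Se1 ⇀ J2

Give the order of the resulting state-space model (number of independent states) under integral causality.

2  (C1, I1 all integral)

#3 stroke→J2  (Se1 fixes effort; stroke away)
#1 stroke→I1  (prefer integral on I1)
#0 stroke→J1  (J1 needs exactly one e-in)
#2 stroke→J2  (J2 flow already set via bond 0)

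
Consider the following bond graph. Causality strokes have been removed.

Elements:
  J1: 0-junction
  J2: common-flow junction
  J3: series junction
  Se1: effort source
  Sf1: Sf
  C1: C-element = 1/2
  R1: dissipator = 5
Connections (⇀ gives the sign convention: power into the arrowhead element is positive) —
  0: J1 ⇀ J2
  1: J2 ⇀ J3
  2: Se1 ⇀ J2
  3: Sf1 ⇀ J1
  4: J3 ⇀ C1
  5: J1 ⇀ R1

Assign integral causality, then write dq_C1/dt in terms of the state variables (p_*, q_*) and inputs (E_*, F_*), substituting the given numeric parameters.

dq_C1/dt = E_Se1/5 + F_Sf1 - 2*q_C1/5

#2 stroke→J2  (Se1: effort source, stroke at far end)
#3 stroke→Sf1  (Sf1: flow source, stroke at near end)
#4 stroke→J3  (prefer integral on C1)
#1 stroke→J2  (only one flow-in slot at J3)
#0 stroke→J1  (J2: last free bond brings flow in)
#5 stroke→R1  (common-e at J1 fixed by 0)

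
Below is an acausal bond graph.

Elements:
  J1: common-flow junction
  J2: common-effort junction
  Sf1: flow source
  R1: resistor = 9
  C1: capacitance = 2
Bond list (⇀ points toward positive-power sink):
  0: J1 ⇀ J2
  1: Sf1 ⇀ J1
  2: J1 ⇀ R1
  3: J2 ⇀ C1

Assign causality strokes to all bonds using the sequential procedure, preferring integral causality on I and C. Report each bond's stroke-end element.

bond 0 |J1
bond 1 |Sf1
bond 2 |J1
bond 3 |J2

b1 stroke→Sf1  (Sf1: flow source, stroke at near end)
b0 stroke→J1  (J1 flow already set via bond 1)
b2 stroke→J1  (1-jn J1 has f-setter on 1)
b3 stroke→J2  (closing 0-jn rule on J2)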